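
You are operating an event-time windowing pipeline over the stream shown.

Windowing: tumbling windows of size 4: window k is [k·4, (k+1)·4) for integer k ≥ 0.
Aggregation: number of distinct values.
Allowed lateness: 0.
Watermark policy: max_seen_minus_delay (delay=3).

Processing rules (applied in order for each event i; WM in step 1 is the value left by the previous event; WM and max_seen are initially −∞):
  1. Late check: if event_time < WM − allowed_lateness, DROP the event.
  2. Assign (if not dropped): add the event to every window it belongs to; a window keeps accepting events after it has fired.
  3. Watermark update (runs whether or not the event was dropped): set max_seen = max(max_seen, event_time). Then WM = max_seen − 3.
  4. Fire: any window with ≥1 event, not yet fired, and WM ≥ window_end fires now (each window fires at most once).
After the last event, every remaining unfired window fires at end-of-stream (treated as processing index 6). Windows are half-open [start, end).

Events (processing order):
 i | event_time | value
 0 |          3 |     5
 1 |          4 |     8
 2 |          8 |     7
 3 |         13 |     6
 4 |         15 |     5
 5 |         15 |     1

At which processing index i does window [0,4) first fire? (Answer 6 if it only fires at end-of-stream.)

2

i=0 t=3 v=5: → [0,4); WM=0
i=1 t=4 v=8: → [4,8); WM=1
i=2 t=8 v=7: → [8,12); WM=5; [0,4) fires=1
i=3 t=13 v=6: → [12,16); WM=10; [4,8) fires=1
i=4 t=15 v=5: → [12,16); WM=12; [8,12) fires=1
i=5 t=15 v=1: → [12,16); WM=12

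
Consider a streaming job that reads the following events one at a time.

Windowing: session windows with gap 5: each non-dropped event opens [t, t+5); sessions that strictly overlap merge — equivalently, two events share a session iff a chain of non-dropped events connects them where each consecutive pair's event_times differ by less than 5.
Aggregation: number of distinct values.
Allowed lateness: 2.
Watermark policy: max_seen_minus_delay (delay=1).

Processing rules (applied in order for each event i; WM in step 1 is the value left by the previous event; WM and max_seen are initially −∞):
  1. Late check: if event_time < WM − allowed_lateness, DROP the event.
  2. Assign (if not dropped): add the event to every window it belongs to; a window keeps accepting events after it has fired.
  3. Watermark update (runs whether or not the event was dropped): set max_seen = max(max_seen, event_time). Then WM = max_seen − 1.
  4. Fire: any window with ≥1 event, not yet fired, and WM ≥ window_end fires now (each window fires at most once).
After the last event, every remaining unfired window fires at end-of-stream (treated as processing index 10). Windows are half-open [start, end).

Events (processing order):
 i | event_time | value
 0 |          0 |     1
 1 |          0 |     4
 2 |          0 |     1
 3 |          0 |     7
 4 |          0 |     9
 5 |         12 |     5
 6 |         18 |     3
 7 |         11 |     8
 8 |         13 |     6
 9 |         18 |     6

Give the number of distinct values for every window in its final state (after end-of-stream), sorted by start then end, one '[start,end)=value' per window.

i=0 t=0 v=1: → [0,5); WM=-1
i=1 t=0 v=4: → [0,5); WM=-1
i=2 t=0 v=1: → [0,5); WM=-1
i=3 t=0 v=7: → [0,5); WM=-1
i=4 t=0 v=9: → [0,5); WM=-1
i=5 t=12 v=5: → [12,17); WM=11
i=6 t=18 v=3: → [18,23); WM=17
i=7 t=11 v=8: DROP (t<17-2); WM=17
i=8 t=13 v=6: DROP (t<17-2); WM=17
i=9 t=18 v=6: → [18,23); WM=17

[0,5)=4 [12,17)=1 [18,23)=2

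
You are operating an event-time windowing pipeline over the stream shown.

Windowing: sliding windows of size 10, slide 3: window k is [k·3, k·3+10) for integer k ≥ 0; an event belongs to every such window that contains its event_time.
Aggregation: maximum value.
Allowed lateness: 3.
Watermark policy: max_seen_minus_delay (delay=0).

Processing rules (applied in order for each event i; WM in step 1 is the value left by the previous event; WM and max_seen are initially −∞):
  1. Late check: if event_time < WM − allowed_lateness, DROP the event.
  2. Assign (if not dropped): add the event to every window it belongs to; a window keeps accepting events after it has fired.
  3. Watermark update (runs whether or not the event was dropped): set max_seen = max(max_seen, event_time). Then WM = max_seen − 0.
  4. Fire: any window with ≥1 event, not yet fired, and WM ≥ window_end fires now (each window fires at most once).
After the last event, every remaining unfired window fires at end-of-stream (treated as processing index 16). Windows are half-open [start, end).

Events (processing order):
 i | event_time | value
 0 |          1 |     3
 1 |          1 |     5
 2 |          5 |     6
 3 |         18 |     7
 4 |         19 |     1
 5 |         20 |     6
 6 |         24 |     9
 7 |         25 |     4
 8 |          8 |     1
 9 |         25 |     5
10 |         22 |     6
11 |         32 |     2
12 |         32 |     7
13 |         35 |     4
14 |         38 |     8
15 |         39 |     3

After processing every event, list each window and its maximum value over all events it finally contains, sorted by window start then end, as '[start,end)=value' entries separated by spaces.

[0,10)=6 [3,13)=6 [9,19)=7 [12,22)=7 [15,25)=9 [18,28)=9 [21,31)=9 [24,34)=9 [27,37)=7 [30,40)=8 [33,43)=8 [36,46)=8 [39,49)=3

i=0 t=1 v=3: → [0,10); WM=1
i=1 t=1 v=5: → [0,10); WM=1
i=2 t=5 v=6: → [3,13),[0,10); WM=5
i=3 t=18 v=7: → [18,28),[15,25),[12,22),[9,19); WM=18; [0,10) fires=6 [3,13) fires=6
i=4 t=19 v=1: → [18,28),[15,25),[12,22); WM=19; [9,19) fires=7
i=5 t=20 v=6: → [18,28),[15,25),[12,22); WM=20
i=6 t=24 v=9: → [24,34),[21,31),[18,28),[15,25); WM=24; [12,22) fires=7
i=7 t=25 v=4: → [24,34),[21,31),[18,28); WM=25; [15,25) fires=9
i=8 t=8 v=1: DROP (t<25-3); WM=25
i=9 t=25 v=5: → [24,34),[21,31),[18,28); WM=25
i=10 t=22 v=6: → [21,31),[18,28),[15,25); WM=25
i=11 t=32 v=2: → [30,40),[27,37),[24,34); WM=32; [18,28) fires=9 [21,31) fires=9
i=12 t=32 v=7: → [30,40),[27,37),[24,34); WM=32
i=13 t=35 v=4: → [33,43),[30,40),[27,37); WM=35; [24,34) fires=9
i=14 t=38 v=8: → [36,46),[33,43),[30,40); WM=38; [27,37) fires=7
i=15 t=39 v=3: → [39,49),[36,46),[33,43),[30,40); WM=39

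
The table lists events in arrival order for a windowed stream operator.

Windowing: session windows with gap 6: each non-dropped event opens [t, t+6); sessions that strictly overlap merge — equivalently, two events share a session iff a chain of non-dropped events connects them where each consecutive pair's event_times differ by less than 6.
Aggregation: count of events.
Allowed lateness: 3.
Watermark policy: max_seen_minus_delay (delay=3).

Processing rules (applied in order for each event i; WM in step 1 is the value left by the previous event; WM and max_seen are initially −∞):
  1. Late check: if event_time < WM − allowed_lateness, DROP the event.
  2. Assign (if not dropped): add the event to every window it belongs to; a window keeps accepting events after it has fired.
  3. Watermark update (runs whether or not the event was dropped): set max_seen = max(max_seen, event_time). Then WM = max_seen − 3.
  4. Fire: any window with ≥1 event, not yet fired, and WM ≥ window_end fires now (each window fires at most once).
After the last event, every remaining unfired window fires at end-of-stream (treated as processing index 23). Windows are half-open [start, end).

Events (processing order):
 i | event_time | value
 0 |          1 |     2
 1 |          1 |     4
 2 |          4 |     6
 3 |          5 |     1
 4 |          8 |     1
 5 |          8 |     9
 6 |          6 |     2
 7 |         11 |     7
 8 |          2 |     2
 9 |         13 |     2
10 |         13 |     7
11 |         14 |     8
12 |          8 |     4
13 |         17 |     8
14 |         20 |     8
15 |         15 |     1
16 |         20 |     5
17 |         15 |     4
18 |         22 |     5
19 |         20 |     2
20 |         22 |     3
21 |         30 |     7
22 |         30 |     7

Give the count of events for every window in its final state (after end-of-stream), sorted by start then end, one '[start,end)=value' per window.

[1,28)=20 [30,36)=2

i=0 t=1 v=2: → [1,7); WM=-2
i=1 t=1 v=4: → [1,7); WM=-2
i=2 t=4 v=6: → [1,10); WM=1
i=3 t=5 v=1: → [1,11); WM=2
i=4 t=8 v=1: → [1,14); WM=5
i=5 t=8 v=9: → [1,14); WM=5
i=6 t=6 v=2: → [1,14); WM=5
i=7 t=11 v=7: → [1,17); WM=8
i=8 t=2 v=2: DROP (t<8-3); WM=8
i=9 t=13 v=2: → [1,19); WM=10
i=10 t=13 v=7: → [1,19); WM=10
i=11 t=14 v=8: → [1,20); WM=11
i=12 t=8 v=4: → [1,20); WM=11
i=13 t=17 v=8: → [1,23); WM=14
i=14 t=20 v=8: → [1,26); WM=17
i=15 t=15 v=1: → [1,26); WM=17
i=16 t=20 v=5: → [1,26); WM=17
i=17 t=15 v=4: → [1,26); WM=17
i=18 t=22 v=5: → [1,28); WM=19
i=19 t=20 v=2: → [1,28); WM=19
i=20 t=22 v=3: → [1,28); WM=19
i=21 t=30 v=7: → [30,36); WM=27
i=22 t=30 v=7: → [30,36); WM=27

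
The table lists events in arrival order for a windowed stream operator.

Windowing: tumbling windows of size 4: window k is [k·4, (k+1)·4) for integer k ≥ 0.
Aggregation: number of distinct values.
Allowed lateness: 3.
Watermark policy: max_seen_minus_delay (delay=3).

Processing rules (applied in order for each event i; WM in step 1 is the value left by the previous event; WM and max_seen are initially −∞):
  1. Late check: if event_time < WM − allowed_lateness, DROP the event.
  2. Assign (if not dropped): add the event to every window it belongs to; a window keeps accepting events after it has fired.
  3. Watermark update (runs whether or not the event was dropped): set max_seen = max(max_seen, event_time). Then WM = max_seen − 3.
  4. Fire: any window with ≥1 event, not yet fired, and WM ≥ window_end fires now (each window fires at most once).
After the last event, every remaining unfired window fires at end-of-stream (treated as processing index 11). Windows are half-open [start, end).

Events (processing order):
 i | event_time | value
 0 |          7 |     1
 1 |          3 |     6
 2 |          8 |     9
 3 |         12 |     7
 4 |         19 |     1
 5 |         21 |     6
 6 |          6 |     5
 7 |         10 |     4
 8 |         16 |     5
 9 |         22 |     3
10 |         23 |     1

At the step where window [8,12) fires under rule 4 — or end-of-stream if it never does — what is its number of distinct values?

1

i=0 t=7 v=1: → [4,8); WM=4
i=1 t=3 v=6: → [0,4); WM=4; [0,4) fires=1
i=2 t=8 v=9: → [8,12); WM=5
i=3 t=12 v=7: → [12,16); WM=9; [4,8) fires=1
i=4 t=19 v=1: → [16,20); WM=16; [8,12) fires=1 [12,16) fires=1
i=5 t=21 v=6: → [20,24); WM=18
i=6 t=6 v=5: DROP (t<18-3); WM=18
i=7 t=10 v=4: DROP (t<18-3); WM=18
i=8 t=16 v=5: → [16,20); WM=18
i=9 t=22 v=3: → [20,24); WM=19
i=10 t=23 v=1: → [20,24); WM=20; [16,20) fires=2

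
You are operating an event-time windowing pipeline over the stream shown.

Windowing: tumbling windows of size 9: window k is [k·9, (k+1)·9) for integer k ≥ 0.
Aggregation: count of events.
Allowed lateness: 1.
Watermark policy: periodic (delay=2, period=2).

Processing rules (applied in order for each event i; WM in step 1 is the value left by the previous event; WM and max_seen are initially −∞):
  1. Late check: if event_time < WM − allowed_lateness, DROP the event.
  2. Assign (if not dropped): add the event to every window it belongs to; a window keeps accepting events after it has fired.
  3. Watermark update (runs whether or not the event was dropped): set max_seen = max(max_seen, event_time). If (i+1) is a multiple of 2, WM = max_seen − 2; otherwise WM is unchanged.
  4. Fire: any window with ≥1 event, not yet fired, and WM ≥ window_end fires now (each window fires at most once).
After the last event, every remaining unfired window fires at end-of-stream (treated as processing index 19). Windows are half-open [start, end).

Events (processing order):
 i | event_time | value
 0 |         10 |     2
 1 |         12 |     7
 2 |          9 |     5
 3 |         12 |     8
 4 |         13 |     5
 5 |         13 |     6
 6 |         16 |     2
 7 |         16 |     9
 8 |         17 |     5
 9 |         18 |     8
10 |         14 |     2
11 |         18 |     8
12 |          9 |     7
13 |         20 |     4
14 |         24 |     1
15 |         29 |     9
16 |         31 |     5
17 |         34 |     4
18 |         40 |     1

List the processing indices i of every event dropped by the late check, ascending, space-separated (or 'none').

10 12

i=0 t=10 v=2: → [9,18); WM=−∞
i=1 t=12 v=7: → [9,18); WM=10
i=2 t=9 v=5: → [9,18); WM=10
i=3 t=12 v=8: → [9,18); WM=10
i=4 t=13 v=5: → [9,18); WM=10
i=5 t=13 v=6: → [9,18); WM=11
i=6 t=16 v=2: → [9,18); WM=11
i=7 t=16 v=9: → [9,18); WM=14
i=8 t=17 v=5: → [9,18); WM=14
i=9 t=18 v=8: → [18,27); WM=16
i=10 t=14 v=2: DROP (t<16-1); WM=16
i=11 t=18 v=8: → [18,27); WM=16
i=12 t=9 v=7: DROP (t<16-1); WM=16
i=13 t=20 v=4: → [18,27); WM=18; [9,18) fires=9
i=14 t=24 v=1: → [18,27); WM=18
i=15 t=29 v=9: → [27,36); WM=27; [18,27) fires=4
i=16 t=31 v=5: → [27,36); WM=27
i=17 t=34 v=4: → [27,36); WM=32
i=18 t=40 v=1: → [36,45); WM=32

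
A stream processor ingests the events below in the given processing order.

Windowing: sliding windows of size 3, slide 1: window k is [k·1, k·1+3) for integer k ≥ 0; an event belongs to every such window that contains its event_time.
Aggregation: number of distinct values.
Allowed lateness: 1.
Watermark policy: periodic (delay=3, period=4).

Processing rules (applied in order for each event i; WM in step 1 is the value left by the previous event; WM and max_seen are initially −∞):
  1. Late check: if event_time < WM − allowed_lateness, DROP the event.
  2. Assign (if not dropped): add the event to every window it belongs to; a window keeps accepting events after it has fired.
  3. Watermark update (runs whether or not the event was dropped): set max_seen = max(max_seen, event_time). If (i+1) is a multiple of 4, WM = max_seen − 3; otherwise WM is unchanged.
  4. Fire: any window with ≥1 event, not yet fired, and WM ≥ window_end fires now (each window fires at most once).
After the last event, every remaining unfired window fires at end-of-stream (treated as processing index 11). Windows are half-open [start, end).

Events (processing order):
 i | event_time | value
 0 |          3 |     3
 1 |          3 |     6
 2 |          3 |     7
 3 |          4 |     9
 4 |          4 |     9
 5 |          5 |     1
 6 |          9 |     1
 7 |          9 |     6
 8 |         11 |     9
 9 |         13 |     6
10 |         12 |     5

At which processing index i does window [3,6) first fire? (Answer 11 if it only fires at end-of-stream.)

7

i=0 t=3 v=3: → [3,6),[2,5),[1,4); WM=−∞
i=1 t=3 v=6: → [3,6),[2,5),[1,4); WM=−∞
i=2 t=3 v=7: → [3,6),[2,5),[1,4); WM=−∞
i=3 t=4 v=9: → [4,7),[3,6),[2,5); WM=1
i=4 t=4 v=9: → [4,7),[3,6),[2,5); WM=1
i=5 t=5 v=1: → [5,8),[4,7),[3,6); WM=1
i=6 t=9 v=1: → [9,12),[8,11),[7,10); WM=1
i=7 t=9 v=6: → [9,12),[8,11),[7,10); WM=6; [1,4) fires=3 [2,5) fires=4 [3,6) fires=5
i=8 t=11 v=9: → [11,14),[10,13),[9,12); WM=6
i=9 t=13 v=6: → [13,16),[12,15),[11,14); WM=6
i=10 t=12 v=5: → [12,15),[11,14),[10,13); WM=6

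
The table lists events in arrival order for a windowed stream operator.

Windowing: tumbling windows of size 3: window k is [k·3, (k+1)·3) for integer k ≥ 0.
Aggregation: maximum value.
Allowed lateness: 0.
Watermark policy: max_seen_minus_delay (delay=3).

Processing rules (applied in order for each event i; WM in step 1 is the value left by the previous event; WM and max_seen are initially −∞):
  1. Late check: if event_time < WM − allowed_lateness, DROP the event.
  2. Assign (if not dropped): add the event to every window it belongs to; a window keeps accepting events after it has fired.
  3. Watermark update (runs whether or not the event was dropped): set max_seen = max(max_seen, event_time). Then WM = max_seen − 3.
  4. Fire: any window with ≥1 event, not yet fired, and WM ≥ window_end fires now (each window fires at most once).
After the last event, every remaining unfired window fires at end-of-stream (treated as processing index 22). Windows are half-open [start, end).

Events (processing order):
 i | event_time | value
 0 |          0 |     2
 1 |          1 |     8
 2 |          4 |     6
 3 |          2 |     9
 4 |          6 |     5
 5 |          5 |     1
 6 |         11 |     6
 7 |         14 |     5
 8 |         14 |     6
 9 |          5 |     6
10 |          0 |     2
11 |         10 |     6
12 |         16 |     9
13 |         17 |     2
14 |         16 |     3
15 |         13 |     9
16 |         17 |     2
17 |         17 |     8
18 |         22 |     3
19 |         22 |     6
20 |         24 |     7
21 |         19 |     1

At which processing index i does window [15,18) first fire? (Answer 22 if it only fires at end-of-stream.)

i=0 t=0 v=2: → [0,3); WM=-3
i=1 t=1 v=8: → [0,3); WM=-2
i=2 t=4 v=6: → [3,6); WM=1
i=3 t=2 v=9: → [0,3); WM=1
i=4 t=6 v=5: → [6,9); WM=3; [0,3) fires=9
i=5 t=5 v=1: → [3,6); WM=3
i=6 t=11 v=6: → [9,12); WM=8; [3,6) fires=6
i=7 t=14 v=5: → [12,15); WM=11; [6,9) fires=5
i=8 t=14 v=6: → [12,15); WM=11
i=9 t=5 v=6: DROP (t<11-0); WM=11
i=10 t=0 v=2: DROP (t<11-0); WM=11
i=11 t=10 v=6: DROP (t<11-0); WM=11
i=12 t=16 v=9: → [15,18); WM=13; [9,12) fires=6
i=13 t=17 v=2: → [15,18); WM=14
i=14 t=16 v=3: → [15,18); WM=14
i=15 t=13 v=9: DROP (t<14-0); WM=14
i=16 t=17 v=2: → [15,18); WM=14
i=17 t=17 v=8: → [15,18); WM=14
i=18 t=22 v=3: → [21,24); WM=19; [12,15) fires=6 [15,18) fires=9
i=19 t=22 v=6: → [21,24); WM=19
i=20 t=24 v=7: → [24,27); WM=21
i=21 t=19 v=1: DROP (t<21-0); WM=21

18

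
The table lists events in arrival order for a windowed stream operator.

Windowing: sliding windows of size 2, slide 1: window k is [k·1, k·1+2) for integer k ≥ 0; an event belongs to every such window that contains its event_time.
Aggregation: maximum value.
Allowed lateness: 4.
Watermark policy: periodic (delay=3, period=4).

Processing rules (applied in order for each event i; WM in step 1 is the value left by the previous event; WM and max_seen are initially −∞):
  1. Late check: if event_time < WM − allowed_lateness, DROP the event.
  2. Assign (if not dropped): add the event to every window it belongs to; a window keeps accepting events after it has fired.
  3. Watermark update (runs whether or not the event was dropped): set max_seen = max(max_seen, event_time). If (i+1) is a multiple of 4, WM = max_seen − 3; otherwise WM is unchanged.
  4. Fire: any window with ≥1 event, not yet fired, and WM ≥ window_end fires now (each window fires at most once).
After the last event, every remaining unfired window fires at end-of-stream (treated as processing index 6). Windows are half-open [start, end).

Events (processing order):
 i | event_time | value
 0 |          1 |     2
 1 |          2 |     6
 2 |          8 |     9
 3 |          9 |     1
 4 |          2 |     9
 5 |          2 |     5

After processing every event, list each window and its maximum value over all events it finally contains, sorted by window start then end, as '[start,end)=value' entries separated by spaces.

i=0 t=1 v=2: → [1,3),[0,2); WM=−∞
i=1 t=2 v=6: → [2,4),[1,3); WM=−∞
i=2 t=8 v=9: → [8,10),[7,9); WM=−∞
i=3 t=9 v=1: → [9,11),[8,10); WM=6; [0,2) fires=2 [1,3) fires=6 [2,4) fires=6
i=4 t=2 v=9: → [2,4),[1,3); WM=6
i=5 t=2 v=5: → [2,4),[1,3); WM=6

[0,2)=2 [1,3)=9 [2,4)=9 [7,9)=9 [8,10)=9 [9,11)=1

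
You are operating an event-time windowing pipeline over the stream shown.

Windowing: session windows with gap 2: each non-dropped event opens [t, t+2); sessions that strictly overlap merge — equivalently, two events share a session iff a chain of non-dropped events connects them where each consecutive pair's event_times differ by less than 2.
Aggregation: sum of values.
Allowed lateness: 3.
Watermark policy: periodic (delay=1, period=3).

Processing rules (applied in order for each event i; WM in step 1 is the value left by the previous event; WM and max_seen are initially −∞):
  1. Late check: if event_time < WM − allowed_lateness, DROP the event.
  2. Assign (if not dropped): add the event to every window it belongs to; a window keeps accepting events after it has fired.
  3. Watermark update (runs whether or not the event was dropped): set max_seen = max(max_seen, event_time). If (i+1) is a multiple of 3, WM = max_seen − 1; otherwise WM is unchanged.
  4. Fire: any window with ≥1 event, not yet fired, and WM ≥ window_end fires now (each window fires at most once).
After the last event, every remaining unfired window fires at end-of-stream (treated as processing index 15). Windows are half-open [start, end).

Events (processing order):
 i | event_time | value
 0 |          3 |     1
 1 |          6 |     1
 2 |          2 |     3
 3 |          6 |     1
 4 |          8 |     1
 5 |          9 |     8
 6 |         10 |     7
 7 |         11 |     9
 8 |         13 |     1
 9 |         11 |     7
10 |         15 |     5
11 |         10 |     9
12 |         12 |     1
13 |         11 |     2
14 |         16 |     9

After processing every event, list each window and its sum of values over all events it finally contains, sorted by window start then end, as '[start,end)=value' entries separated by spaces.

[2,5)=4 [6,8)=2 [8,15)=45 [15,18)=14

i=0 t=3 v=1: → [3,5); WM=−∞
i=1 t=6 v=1: → [6,8); WM=−∞
i=2 t=2 v=3: → [2,5); WM=5
i=3 t=6 v=1: → [6,8); WM=5
i=4 t=8 v=1: → [8,10); WM=5
i=5 t=9 v=8: → [8,11); WM=8
i=6 t=10 v=7: → [8,12); WM=8
i=7 t=11 v=9: → [8,13); WM=8
i=8 t=13 v=1: → [13,15); WM=12
i=9 t=11 v=7: → [8,13); WM=12
i=10 t=15 v=5: → [15,17); WM=12
i=11 t=10 v=9: → [8,13); WM=14
i=12 t=12 v=1: → [8,15); WM=14
i=13 t=11 v=2: → [8,15); WM=14
i=14 t=16 v=9: → [15,18); WM=15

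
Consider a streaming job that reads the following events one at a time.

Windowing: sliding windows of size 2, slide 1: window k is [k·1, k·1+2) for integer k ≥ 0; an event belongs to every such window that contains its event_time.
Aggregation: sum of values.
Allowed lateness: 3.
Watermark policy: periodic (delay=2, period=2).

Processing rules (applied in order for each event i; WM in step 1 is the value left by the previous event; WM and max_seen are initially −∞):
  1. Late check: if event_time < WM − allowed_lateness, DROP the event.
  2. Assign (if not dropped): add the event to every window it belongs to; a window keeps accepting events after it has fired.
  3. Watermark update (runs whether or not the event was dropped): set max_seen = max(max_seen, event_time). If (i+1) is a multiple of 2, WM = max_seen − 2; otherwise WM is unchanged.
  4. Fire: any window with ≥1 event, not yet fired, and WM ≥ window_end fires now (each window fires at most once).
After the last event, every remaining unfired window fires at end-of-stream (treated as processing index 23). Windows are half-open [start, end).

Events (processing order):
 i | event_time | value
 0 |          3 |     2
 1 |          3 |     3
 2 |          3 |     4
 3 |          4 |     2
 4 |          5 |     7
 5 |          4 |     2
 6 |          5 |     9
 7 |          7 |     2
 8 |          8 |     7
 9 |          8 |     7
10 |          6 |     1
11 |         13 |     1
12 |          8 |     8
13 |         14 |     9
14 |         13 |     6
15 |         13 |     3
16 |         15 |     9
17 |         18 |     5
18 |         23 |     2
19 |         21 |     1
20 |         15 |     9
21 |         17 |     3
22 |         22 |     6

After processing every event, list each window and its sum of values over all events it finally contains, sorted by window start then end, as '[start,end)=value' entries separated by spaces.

i=0 t=3 v=2: → [3,5),[2,4); WM=−∞
i=1 t=3 v=3: → [3,5),[2,4); WM=1
i=2 t=3 v=4: → [3,5),[2,4); WM=1
i=3 t=4 v=2: → [4,6),[3,5); WM=2
i=4 t=5 v=7: → [5,7),[4,6); WM=2
i=5 t=4 v=2: → [4,6),[3,5); WM=3
i=6 t=5 v=9: → [5,7),[4,6); WM=3
i=7 t=7 v=2: → [7,9),[6,8); WM=5; [2,4) fires=9 [3,5) fires=13
i=8 t=8 v=7: → [8,10),[7,9); WM=5
i=9 t=8 v=7: → [8,10),[7,9); WM=6; [4,6) fires=20
i=10 t=6 v=1: → [6,8),[5,7); WM=6
i=11 t=13 v=1: → [13,15),[12,14); WM=11; [5,7) fires=17 [6,8) fires=3 [7,9) fires=16 [8,10) fires=14
i=12 t=8 v=8: → [8,10),[7,9); WM=11
i=13 t=14 v=9: → [14,16),[13,15); WM=12
i=14 t=13 v=6: → [13,15),[12,14); WM=12
i=15 t=13 v=3: → [13,15),[12,14); WM=12
i=16 t=15 v=9: → [15,17),[14,16); WM=12
i=17 t=18 v=5: → [18,20),[17,19); WM=16; [12,14) fires=10 [13,15) fires=19 [14,16) fires=18
i=18 t=23 v=2: → [23,25),[22,24); WM=16
i=19 t=21 v=1: → [21,23),[20,22); WM=21; [15,17) fires=9 [17,19) fires=5 [18,20) fires=5
i=20 t=15 v=9: DROP (t<21-3); WM=21
i=21 t=17 v=3: DROP (t<21-3); WM=21
i=22 t=22 v=6: → [22,24),[21,23); WM=21

[2,4)=9 [3,5)=13 [4,6)=20 [5,7)=17 [6,8)=3 [7,9)=24 [8,10)=22 [12,14)=10 [13,15)=19 [14,16)=18 [15,17)=9 [17,19)=5 [18,20)=5 [20,22)=1 [21,23)=7 [22,24)=8 [23,25)=2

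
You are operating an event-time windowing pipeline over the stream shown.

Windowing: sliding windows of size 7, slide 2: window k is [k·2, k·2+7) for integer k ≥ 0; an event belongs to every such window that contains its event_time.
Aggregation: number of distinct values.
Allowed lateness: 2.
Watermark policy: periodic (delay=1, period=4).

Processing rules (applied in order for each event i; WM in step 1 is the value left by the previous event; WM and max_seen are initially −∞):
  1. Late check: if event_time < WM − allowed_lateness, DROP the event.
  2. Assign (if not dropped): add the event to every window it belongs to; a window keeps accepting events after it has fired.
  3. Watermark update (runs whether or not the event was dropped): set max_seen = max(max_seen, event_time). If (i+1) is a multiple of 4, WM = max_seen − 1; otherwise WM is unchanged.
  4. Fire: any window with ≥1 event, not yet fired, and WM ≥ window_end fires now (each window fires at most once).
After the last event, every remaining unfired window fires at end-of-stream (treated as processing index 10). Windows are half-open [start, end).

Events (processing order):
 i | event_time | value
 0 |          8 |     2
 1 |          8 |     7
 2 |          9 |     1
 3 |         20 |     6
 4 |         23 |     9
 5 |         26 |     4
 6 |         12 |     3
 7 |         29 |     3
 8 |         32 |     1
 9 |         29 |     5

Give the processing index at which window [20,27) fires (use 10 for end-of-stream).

7

i=0 t=8 v=2: → [8,15),[6,13),[4,11),[2,9); WM=−∞
i=1 t=8 v=7: → [8,15),[6,13),[4,11),[2,9); WM=−∞
i=2 t=9 v=1: → [8,15),[6,13),[4,11); WM=−∞
i=3 t=20 v=6: → [20,27),[18,25),[16,23),[14,21); WM=19; [2,9) fires=2 [4,11) fires=3 [6,13) fires=3 [8,15) fires=3
i=4 t=23 v=9: → [22,29),[20,27),[18,25); WM=19
i=5 t=26 v=4: → [26,33),[24,31),[22,29),[20,27); WM=19
i=6 t=12 v=3: DROP (t<19-2); WM=19
i=7 t=29 v=3: → [28,35),[26,33),[24,31); WM=28; [14,21) fires=1 [16,23) fires=1 [18,25) fires=2 [20,27) fires=3
i=8 t=32 v=1: → [32,39),[30,37),[28,35),[26,33); WM=28
i=9 t=29 v=5: → [28,35),[26,33),[24,31); WM=28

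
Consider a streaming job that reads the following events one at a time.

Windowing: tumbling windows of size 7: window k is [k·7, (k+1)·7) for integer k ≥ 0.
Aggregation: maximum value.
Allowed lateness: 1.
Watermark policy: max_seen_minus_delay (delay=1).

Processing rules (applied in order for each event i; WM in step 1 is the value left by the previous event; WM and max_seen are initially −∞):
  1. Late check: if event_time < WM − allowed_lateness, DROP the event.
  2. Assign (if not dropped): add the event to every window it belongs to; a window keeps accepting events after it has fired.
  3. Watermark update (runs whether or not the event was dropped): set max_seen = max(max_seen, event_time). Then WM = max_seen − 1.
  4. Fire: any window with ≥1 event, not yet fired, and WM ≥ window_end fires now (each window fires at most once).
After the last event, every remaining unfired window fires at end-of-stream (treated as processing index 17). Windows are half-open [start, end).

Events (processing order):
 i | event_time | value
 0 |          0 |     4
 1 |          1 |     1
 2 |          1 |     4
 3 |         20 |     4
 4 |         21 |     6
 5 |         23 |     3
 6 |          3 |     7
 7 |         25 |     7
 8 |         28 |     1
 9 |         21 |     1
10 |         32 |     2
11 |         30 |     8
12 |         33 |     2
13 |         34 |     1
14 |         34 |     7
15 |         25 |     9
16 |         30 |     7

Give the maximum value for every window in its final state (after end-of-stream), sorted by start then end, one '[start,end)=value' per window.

i=0 t=0 v=4: → [0,7); WM=-1
i=1 t=1 v=1: → [0,7); WM=0
i=2 t=1 v=4: → [0,7); WM=0
i=3 t=20 v=4: → [14,21); WM=19; [0,7) fires=4
i=4 t=21 v=6: → [21,28); WM=20
i=5 t=23 v=3: → [21,28); WM=22; [14,21) fires=4
i=6 t=3 v=7: DROP (t<22-1); WM=22
i=7 t=25 v=7: → [21,28); WM=24
i=8 t=28 v=1: → [28,35); WM=27
i=9 t=21 v=1: DROP (t<27-1); WM=27
i=10 t=32 v=2: → [28,35); WM=31; [21,28) fires=7
i=11 t=30 v=8: → [28,35); WM=31
i=12 t=33 v=2: → [28,35); WM=32
i=13 t=34 v=1: → [28,35); WM=33
i=14 t=34 v=7: → [28,35); WM=33
i=15 t=25 v=9: DROP (t<33-1); WM=33
i=16 t=30 v=7: DROP (t<33-1); WM=33

[0,7)=4 [14,21)=4 [21,28)=7 [28,35)=8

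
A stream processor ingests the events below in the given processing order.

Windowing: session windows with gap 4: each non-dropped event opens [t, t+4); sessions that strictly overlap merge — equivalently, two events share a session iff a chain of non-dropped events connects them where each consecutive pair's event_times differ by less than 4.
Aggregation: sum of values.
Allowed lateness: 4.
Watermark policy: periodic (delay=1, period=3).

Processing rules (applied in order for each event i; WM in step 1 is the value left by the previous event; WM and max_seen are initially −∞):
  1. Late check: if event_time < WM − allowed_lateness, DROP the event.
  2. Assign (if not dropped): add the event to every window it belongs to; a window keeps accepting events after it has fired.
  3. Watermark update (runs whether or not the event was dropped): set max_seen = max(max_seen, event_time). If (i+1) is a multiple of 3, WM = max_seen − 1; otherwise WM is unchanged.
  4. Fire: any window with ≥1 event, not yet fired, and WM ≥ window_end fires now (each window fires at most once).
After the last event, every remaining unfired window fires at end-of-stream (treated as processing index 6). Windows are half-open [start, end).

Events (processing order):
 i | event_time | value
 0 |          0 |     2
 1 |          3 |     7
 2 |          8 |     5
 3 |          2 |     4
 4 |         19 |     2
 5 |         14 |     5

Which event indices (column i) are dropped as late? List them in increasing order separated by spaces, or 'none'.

3

i=0 t=0 v=2: → [0,4); WM=−∞
i=1 t=3 v=7: → [0,7); WM=−∞
i=2 t=8 v=5: → [8,12); WM=7
i=3 t=2 v=4: DROP (t<7-4); WM=7
i=4 t=19 v=2: → [19,23); WM=7
i=5 t=14 v=5: → [14,18); WM=18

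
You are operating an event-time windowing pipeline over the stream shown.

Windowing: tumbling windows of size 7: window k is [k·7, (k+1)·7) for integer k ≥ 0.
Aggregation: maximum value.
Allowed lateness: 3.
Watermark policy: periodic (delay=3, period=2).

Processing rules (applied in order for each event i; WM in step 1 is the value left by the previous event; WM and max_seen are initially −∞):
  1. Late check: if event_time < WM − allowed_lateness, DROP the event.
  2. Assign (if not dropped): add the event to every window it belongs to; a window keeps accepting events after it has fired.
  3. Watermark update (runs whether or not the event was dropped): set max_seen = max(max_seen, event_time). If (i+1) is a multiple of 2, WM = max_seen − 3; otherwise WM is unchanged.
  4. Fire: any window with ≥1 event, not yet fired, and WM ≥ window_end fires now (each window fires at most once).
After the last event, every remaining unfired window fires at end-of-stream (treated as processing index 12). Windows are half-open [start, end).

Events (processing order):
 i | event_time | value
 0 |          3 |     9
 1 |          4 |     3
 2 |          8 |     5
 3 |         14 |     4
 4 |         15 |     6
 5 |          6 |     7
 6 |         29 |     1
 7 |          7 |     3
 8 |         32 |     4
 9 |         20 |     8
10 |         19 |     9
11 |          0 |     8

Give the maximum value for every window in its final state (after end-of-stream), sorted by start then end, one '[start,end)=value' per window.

[0,7)=9 [7,14)=5 [14,21)=6 [28,35)=4

i=0 t=3 v=9: → [0,7); WM=−∞
i=1 t=4 v=3: → [0,7); WM=1
i=2 t=8 v=5: → [7,14); WM=1
i=3 t=14 v=4: → [14,21); WM=11; [0,7) fires=9
i=4 t=15 v=6: → [14,21); WM=11
i=5 t=6 v=7: DROP (t<11-3); WM=12
i=6 t=29 v=1: → [28,35); WM=12
i=7 t=7 v=3: DROP (t<12-3); WM=26; [7,14) fires=5 [14,21) fires=6
i=8 t=32 v=4: → [28,35); WM=26
i=9 t=20 v=8: DROP (t<26-3); WM=29
i=10 t=19 v=9: DROP (t<29-3); WM=29
i=11 t=0 v=8: DROP (t<29-3); WM=29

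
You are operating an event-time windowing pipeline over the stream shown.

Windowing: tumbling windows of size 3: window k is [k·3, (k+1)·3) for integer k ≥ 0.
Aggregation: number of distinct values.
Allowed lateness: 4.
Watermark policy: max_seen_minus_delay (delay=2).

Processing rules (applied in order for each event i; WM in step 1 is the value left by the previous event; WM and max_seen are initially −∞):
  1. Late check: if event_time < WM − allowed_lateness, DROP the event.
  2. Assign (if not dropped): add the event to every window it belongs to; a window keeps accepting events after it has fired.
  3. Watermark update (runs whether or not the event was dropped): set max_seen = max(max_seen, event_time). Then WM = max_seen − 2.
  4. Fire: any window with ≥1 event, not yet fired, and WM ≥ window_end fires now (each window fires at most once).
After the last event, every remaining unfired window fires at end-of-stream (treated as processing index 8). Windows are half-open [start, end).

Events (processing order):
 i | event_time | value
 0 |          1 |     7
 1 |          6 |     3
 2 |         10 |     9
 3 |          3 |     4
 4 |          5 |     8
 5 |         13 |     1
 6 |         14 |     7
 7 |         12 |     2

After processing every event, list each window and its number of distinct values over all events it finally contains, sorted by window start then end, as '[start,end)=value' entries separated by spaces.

i=0 t=1 v=7: → [0,3); WM=-1
i=1 t=6 v=3: → [6,9); WM=4; [0,3) fires=1
i=2 t=10 v=9: → [9,12); WM=8
i=3 t=3 v=4: DROP (t<8-4); WM=8
i=4 t=5 v=8: → [3,6); WM=8; [3,6) fires=1
i=5 t=13 v=1: → [12,15); WM=11; [6,9) fires=1
i=6 t=14 v=7: → [12,15); WM=12; [9,12) fires=1
i=7 t=12 v=2: → [12,15); WM=12

[0,3)=1 [3,6)=1 [6,9)=1 [9,12)=1 [12,15)=3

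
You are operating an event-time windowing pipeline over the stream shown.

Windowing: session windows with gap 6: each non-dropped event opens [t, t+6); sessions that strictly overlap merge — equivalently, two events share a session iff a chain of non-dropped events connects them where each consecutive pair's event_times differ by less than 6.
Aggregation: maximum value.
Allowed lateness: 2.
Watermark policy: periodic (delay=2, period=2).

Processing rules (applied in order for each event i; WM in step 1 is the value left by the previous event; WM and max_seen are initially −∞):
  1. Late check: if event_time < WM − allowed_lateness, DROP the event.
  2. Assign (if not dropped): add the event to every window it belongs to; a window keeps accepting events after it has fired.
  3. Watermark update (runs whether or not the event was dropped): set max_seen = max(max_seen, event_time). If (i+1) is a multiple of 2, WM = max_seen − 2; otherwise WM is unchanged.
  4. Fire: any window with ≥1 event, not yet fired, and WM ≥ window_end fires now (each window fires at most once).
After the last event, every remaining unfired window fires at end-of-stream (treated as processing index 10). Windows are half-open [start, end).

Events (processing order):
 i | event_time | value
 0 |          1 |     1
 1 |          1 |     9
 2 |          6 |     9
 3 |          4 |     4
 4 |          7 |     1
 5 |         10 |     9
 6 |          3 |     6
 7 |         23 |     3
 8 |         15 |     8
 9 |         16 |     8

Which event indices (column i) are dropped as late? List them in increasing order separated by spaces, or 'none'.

6 8 9

i=0 t=1 v=1: → [1,7); WM=−∞
i=1 t=1 v=9: → [1,7); WM=-1
i=2 t=6 v=9: → [1,12); WM=-1
i=3 t=4 v=4: → [1,12); WM=4
i=4 t=7 v=1: → [1,13); WM=4
i=5 t=10 v=9: → [1,16); WM=8
i=6 t=3 v=6: DROP (t<8-2); WM=8
i=7 t=23 v=3: → [23,29); WM=21
i=8 t=15 v=8: DROP (t<21-2); WM=21
i=9 t=16 v=8: DROP (t<21-2); WM=21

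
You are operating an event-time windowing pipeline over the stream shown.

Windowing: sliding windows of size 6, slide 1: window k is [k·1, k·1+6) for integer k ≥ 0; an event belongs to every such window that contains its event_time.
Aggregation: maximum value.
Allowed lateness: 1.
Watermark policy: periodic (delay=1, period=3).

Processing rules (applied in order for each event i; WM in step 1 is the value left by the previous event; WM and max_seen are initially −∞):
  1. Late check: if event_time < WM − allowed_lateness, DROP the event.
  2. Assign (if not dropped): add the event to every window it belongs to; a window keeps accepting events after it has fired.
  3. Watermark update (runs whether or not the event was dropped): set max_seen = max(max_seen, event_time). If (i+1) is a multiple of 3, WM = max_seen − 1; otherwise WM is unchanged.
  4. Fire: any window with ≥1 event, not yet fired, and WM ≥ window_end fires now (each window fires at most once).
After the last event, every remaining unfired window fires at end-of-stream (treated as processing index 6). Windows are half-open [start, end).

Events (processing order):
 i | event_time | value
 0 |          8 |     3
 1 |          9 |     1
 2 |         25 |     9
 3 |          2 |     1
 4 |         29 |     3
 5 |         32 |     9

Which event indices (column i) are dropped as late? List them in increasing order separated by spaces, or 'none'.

3

i=0 t=8 v=3: → [8,14),[7,13),[6,12),[5,11),[4,10),[3,9); WM=−∞
i=1 t=9 v=1: → [9,15),[8,14),[7,13),[6,12),[5,11),[4,10); WM=−∞
i=2 t=25 v=9: → [25,31),[24,30),[23,29),[22,28),[21,27),[20,26); WM=24; [3,9) fires=3 [4,10) fires=3 [5,11) fires=3 [6,12) fires=3 [7,13) fires=3 [8,14) fires=3 [9,15) fires=1
i=3 t=2 v=1: DROP (t<24-1); WM=24
i=4 t=29 v=3: → [29,35),[28,34),[27,33),[26,32),[25,31),[24,30); WM=24
i=5 t=32 v=9: → [32,38),[31,37),[30,36),[29,35),[28,34),[27,33); WM=31; [20,26) fires=9 [21,27) fires=9 [22,28) fires=9 [23,29) fires=9 [24,30) fires=9 [25,31) fires=9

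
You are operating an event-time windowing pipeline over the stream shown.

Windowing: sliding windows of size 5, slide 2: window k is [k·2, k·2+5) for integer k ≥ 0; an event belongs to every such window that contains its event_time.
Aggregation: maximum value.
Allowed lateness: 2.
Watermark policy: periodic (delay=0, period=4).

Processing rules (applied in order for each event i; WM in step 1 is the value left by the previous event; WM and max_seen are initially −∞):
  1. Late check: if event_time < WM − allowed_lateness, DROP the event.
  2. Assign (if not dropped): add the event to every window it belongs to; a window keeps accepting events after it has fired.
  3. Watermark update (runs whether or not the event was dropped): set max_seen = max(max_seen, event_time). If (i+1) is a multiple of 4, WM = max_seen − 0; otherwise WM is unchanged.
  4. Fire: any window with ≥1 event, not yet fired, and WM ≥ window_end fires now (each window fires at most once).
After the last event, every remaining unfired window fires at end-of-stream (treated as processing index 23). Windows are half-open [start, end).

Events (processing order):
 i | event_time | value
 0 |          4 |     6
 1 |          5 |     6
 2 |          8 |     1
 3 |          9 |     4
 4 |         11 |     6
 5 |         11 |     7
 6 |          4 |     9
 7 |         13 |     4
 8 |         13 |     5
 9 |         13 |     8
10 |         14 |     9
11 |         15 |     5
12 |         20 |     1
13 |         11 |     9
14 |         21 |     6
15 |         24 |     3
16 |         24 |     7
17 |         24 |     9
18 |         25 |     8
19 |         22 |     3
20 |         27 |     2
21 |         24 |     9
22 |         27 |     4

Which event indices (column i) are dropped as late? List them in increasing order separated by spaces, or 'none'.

i=0 t=4 v=6: → [4,9),[2,7),[0,5); WM=−∞
i=1 t=5 v=6: → [4,9),[2,7); WM=−∞
i=2 t=8 v=1: → [8,13),[6,11),[4,9); WM=−∞
i=3 t=9 v=4: → [8,13),[6,11); WM=9; [0,5) fires=6 [2,7) fires=6 [4,9) fires=6
i=4 t=11 v=6: → [10,15),[8,13); WM=9
i=5 t=11 v=7: → [10,15),[8,13); WM=9
i=6 t=4 v=9: DROP (t<9-2); WM=9
i=7 t=13 v=4: → [12,17),[10,15); WM=13; [6,11) fires=4 [8,13) fires=7
i=8 t=13 v=5: → [12,17),[10,15); WM=13
i=9 t=13 v=8: → [12,17),[10,15); WM=13
i=10 t=14 v=9: → [14,19),[12,17),[10,15); WM=13
i=11 t=15 v=5: → [14,19),[12,17); WM=15; [10,15) fires=9
i=12 t=20 v=1: → [20,25),[18,23),[16,21); WM=15
i=13 t=11 v=9: DROP (t<15-2); WM=15
i=14 t=21 v=6: → [20,25),[18,23); WM=15
i=15 t=24 v=3: → [24,29),[22,27),[20,25); WM=24; [12,17) fires=9 [14,19) fires=9 [16,21) fires=1 [18,23) fires=6
i=16 t=24 v=7: → [24,29),[22,27),[20,25); WM=24
i=17 t=24 v=9: → [24,29),[22,27),[20,25); WM=24
i=18 t=25 v=8: → [24,29),[22,27); WM=24
i=19 t=22 v=3: → [22,27),[20,25),[18,23); WM=25; [20,25) fires=9
i=20 t=27 v=2: → [26,31),[24,29); WM=25
i=21 t=24 v=9: → [24,29),[22,27),[20,25); WM=25
i=22 t=27 v=4: → [26,31),[24,29); WM=25

6 13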